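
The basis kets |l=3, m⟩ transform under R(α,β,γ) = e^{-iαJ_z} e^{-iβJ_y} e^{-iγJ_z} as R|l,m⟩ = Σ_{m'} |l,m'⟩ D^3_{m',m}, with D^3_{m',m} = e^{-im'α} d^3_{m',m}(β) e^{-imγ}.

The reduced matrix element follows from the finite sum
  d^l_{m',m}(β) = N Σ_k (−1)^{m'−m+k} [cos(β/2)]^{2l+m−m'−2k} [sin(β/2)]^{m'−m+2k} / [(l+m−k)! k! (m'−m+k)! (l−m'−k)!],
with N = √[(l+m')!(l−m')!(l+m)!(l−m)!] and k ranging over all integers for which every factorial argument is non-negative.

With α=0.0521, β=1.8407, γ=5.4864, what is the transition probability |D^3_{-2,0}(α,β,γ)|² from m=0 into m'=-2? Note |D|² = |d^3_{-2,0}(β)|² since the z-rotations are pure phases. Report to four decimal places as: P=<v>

First d^3_{-2,0}(β=1.8407), then the phase factors e^{-i(-2)α} and e^{-i(0)γ}:
c=cos(1.840700/2)=0.605542, s=sin(1.840700/2)=0.795814; N=√[1·120·6·6]=65.726707
k: max(0,(0)−(-2))=2 … min(3+(0),3−(-2))=3
  k=2: (−1)^0·65.7267/(12)·0.6055^4·0.7958^2 = +0.466401
  k=3: (−1)^1·65.7267/(12)·0.6055^2·0.7958^4 = -0.805553
d^3_{-2,0}(1.8407) = +0.466401 -0.805553 = -0.339152
|D^3_{-2,0}|² = |d^3_{-2,0}(β)|² = (-0.339152)² = 0.115024 (the z-rotation phases have unit modulus)

P=0.1150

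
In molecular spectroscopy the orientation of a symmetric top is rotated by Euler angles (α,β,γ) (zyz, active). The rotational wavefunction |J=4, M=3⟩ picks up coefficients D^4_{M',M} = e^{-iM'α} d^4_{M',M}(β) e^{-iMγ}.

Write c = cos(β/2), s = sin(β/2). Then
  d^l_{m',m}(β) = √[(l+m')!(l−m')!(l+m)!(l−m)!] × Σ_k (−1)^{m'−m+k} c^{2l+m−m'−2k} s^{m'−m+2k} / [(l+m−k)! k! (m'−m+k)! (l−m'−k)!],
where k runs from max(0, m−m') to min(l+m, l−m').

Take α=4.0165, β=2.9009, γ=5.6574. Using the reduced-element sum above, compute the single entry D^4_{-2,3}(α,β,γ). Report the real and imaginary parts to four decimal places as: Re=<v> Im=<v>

Re=0.3610 Im=0.1905

Split into d^4_{-2,3}(β=2.9009) × two z-phases.
Half-angle: c=0.120056, s=0.992767. N=√(2·720·5040·1)=2693.993318
k: max(0,(3)−(-2))=5 … min(4+(3),4−(-2))=6
  k=5: (−1)^0·2693.9933/(240)·0.1201^3·0.9928^5 = +0.018732
  k=6: (−1)^1·2693.9933/(720)·0.1201^1·0.9928^7 = -0.426953
d^4_{-2,3}(2.9009) = +0.018732 -0.426953 = -0.408221
Phases: e^{-i·(-2)·4.0165}=-0.178064+0.984019i, e^{-i·(3)·5.6574}=-0.301780+0.953377i ⇒ D=+0.361033+0.190525i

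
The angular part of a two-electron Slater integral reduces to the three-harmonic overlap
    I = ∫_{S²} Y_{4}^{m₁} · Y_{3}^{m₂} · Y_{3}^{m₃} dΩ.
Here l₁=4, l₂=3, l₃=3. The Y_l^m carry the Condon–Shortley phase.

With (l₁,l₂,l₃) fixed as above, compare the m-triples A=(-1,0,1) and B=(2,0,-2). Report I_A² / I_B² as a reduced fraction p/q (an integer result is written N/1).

Shared (l₁,l₂,l₃)=(4,3,3): N and (l;000)² cancel in I_A²/I_B².
A: Δ = 4!·4!·2!/11! = 1/34650; Racah Σ t=1..3: t=1:−1/288 t=2:+1/24 t=3:−1/48 = 5/288; ⇒ 3j(4 3 3; -1 0 1)² = 5/462, sgn +1
B: Δ = 4!·4!·2!/11! = 1/34650; Racah Σ t=1..2: t=1:−1/72 t=2:+1/96 = -1/288; ⇒ 3j(4 3 3; 2 0 -2)² = 1/462, sgn +1
I_A²/I_B² = (5/462)/(1/462) = 5/1

5/1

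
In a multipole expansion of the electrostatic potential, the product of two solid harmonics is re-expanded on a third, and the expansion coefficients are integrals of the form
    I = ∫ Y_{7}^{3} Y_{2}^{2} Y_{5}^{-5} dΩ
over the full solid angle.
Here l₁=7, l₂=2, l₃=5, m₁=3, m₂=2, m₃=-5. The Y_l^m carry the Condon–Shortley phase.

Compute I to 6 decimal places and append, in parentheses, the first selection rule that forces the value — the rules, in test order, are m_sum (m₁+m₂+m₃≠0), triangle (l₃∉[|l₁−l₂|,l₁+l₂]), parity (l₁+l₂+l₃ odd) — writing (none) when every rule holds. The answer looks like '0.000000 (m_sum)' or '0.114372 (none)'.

-0.011332 (none)

m-sum 0 ✓  L=14 even ✓  5≤5≤9 ✓
Π(2lᵢ+1) = 15×5×11 = 825
triangle coeff Δ(7,2,5) = 1/15015
Σ_t [2,2]: t=2:+1/57600 = 1/57600
(3j)²=21/715 [(7 2 5; 0 0 0)], sign=-1
Σ_t [4,4]: t=4:+1/87091200 = 1/87091200
(3j)²=1/15015 [(7 2 5; 3 2 -5)], sign=+1
⇒ 4πI² = 3/1859
I = (-1)√(3/1859/(4π)) = -0.01133225
No selection rule forces the value: the integral is nonzero (none).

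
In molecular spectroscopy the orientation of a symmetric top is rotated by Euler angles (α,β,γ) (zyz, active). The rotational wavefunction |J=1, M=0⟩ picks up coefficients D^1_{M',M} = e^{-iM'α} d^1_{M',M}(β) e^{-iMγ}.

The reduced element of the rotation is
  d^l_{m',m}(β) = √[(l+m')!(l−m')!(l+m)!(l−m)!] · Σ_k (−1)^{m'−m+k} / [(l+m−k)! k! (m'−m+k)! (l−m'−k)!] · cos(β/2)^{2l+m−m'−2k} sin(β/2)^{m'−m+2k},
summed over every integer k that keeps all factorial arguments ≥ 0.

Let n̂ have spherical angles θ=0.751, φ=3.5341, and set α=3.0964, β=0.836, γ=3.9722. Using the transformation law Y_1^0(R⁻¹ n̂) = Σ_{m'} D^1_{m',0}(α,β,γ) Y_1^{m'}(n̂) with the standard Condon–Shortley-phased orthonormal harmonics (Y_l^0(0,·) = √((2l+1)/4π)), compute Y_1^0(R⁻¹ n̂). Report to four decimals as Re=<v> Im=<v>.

Need the full column D^1_{m',0} for m'=−1..1 at α=3.0964, β=0.8360, γ=3.9722.
cos(β/2)=0.913903, sin(β/2)=0.405933
d^1_{-1,0}: single k=1 term ⇒ +0.524650;  D = -0.524114+0.023702i
d^1_{0,0}: k∈[0..1] ⇒ +0.835218 -0.164782 = +0.670436;  D = +0.670436+0.000000i
d^1_{1,0}: single k=0 term ⇒ -0.524650;  D = +0.524114+0.023702i
Y_1^{m'}(θ=0.751,φ=3.5341) and Σ D·Y over m':
  (-0.5241+0.0237i)·(-0.2178+0.0902i)  (+0.6704+0.0000i)·(+0.3572+0.0000i)  (+0.5241+0.0237i)·(+0.2178+0.0902i)
Y_1^0(R⁻¹ n̂) = +0.463518+0.000000i

Re=0.4635 Im=0.0000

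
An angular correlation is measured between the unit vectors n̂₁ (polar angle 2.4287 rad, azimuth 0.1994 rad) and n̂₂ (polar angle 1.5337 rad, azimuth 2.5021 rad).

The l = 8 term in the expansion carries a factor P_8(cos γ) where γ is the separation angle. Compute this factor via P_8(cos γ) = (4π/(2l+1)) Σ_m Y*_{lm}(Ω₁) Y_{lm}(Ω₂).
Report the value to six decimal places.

-0.162956

Term-by-term m-sum for l=8 (normalisation 4π/17 = 0.739198):
  [-8]  conj(Y_{8,-8})(Ω₁) = -0.000421+0.017250i ; Y_{8,-8}(Ω₂) = +0.201291-0.471423i ; Δ = +0.008047+0.003671i
  [-7]  conj(Y_{8,-7})(Ω₁) = -0.013899-0.078614i ; Y_{8,-7}(Ω₂) = +0.017788+0.073989i ; Δ = +0.005569-0.002427i
  [-6]  conj(Y_{8,-6})(Ω₁) = +0.081706+0.207942i ; Y_{8,-6}(Ω₂) = +0.281891+0.235207i ; Δ = -0.025877+0.077835i
  [-5]  conj(Y_{8,-5})(Ω₁) = -0.223112-0.345194i ; Y_{8,-5}(Ω₂) = -0.089403-0.005000i ; Δ = +0.018221+0.031977i
  [-4]  conj(Y_{8,-4})(Ω₁) = +0.320213+0.328124i ; Y_{8,-4}(Ω₂) = -0.271485+0.179277i ; Δ = -0.145758-0.031674i
  [-3]  conj(Y_{8,-3})(Ω₁) = -0.136386-0.092947i ; Y_{8,-3}(Ω₂) = +0.032651-0.090097i ; Δ = -0.012827+0.009253i
  [-2]  conj(Y_{8,-2})(Ω₁) = -0.272912-0.115000i ; Y_{8,-2}(Ω₂) = -0.088484-0.294568i ; Δ = -0.009727+0.090567i
  [-1]  conj(Y_{8,-1})(Ω₁) = +0.317608+0.064184i ; Y_{8,-1}(Ω₂) = +0.079044+0.058789i ; Δ = +0.021332+0.023745i
  [+0]  conj(Y_{8,0})(Ω₁) = +0.203672-0.000000i ; Y_{8,0}(Ω₂) = +0.302407+0.000000i ; Δ = +0.061592+0.000000i
  [+1]  conj(Y_{8,1})(Ω₁) = -0.317608+0.064184i ; Y_{8,1}(Ω₂) = -0.079044+0.058789i ; Δ = +0.021332-0.023745i
  [+2]  conj(Y_{8,2})(Ω₁) = -0.272912+0.115000i ; Y_{8,2}(Ω₂) = -0.088484+0.294568i ; Δ = -0.009727-0.090567i
  [+3]  conj(Y_{8,3})(Ω₁) = +0.136386-0.092947i ; Y_{8,3}(Ω₂) = -0.032651-0.090097i ; Δ = -0.012827-0.009253i
  [+4]  conj(Y_{8,4})(Ω₁) = +0.320213-0.328124i ; Y_{8,4}(Ω₂) = -0.271485-0.179277i ; Δ = -0.145758+0.031674i
  [+5]  conj(Y_{8,5})(Ω₁) = +0.223112-0.345194i ; Y_{8,5}(Ω₂) = +0.089403-0.005000i ; Δ = +0.018221-0.031977i
  [+6]  conj(Y_{8,6})(Ω₁) = +0.081706-0.207942i ; Y_{8,6}(Ω₂) = +0.281891-0.235207i ; Δ = -0.025877-0.077835i
  [+7]  conj(Y_{8,7})(Ω₁) = +0.013899-0.078614i ; Y_{8,7}(Ω₂) = -0.017788+0.073989i ; Δ = +0.005569+0.002427i
  [+8]  conj(Y_{8,8})(Ω₁) = -0.000421-0.017250i ; Y_{8,8}(Ω₂) = +0.201291+0.471423i ; Δ = +0.008047-0.003671i
Total Σ_m = -0.220449-0.000000i. Multiply by 0.739198: -0.162956-0.000000i. P_8(cos γ) = -0.162956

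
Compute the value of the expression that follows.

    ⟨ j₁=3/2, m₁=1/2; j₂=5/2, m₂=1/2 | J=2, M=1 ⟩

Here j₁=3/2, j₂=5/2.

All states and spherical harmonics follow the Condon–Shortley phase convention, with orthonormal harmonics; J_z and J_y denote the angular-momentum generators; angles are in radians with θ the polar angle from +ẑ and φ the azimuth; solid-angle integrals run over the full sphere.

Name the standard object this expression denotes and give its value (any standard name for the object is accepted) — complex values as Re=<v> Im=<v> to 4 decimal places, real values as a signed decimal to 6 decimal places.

This is a Clebsch–Gordan (vector-coupling) coefficient.
triangle: 2!*1!*3!/7! = 12/5040
(j±m)!: 2!*1!*3!*2!*3!*1! = 144
prefactor² = (2J+1)*Δ*N² = 12/7
  k=0: +1/(0!*2!*1!*3!*0!*0!) = 1/12
  k=1: −1/(1!*1!*0!*2!*1!*1!) = -1/2
Σ = -5/12  ⇒  CG² = 12/7*(-5/12)² = 25/84
CG = −√(25/84) = -0.545545

Clebsch–Gordan coefficient, −√(25/84) ≈ -0.545545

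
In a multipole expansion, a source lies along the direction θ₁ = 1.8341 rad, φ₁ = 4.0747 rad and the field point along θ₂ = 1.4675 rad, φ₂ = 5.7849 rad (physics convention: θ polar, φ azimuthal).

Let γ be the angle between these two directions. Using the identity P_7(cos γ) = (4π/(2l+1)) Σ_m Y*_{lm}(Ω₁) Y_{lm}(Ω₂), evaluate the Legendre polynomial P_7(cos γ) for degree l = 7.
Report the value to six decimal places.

Summing Y*_{l m}(θ₁,φ₁)·Y_{l m}(θ₂,φ₂) over m ∈ [−7, 7]; prefactor 4π/(2·7+1) = 0.837758:
  m=-7: Y*=(-0.379162, -0.096237)  Y=(-0.453066, -0.163538)  product (0.156047, 0.105609)
  m=-6: Y*=(-0.305663, 0.249482)  Y=(-0.184682, 0.028267)  product (0.049398, -0.054715)
  m=-5: Y*=(-0.001721, -0.036712)  Y=(0.245063, -0.186362)  product (-0.007264, -0.008676)
  m=-4: Y*=(-0.292175, -0.195982)  Y=(0.086887, -0.193345)  product (-0.063278, 0.039462)
  m=-3: Y*=(-0.076427, 0.027230)  Y=(0.019117, 0.251255)  product (-0.008303, -0.018682)
  m=-2: Y*=(0.090683, -0.297983)  Y=(0.120050, 0.185564)  product (0.066181, -0.018945)
  m=-1: Y*=(-0.073687, -0.099449)  Y=(-0.202030, -0.109920)  product (0.003956, 0.028191)
  m=+0: Y*=(0.296946, -0.000000)  Y=(-0.223401, 0.000000)  product (-0.066338, 0.000000)
  m=+1: Y*=(0.073687, -0.099449)  Y=(0.202030, -0.109920)  product (0.003956, -0.028191)
  m=+2: Y*=(0.090683, 0.297983)  Y=(0.120050, -0.185564)  product (0.066181, 0.018945)
  m=+3: Y*=(0.076427, 0.027230)  Y=(-0.019117, 0.251255)  product (-0.008303, 0.018682)
  m=+4: Y*=(-0.292175, 0.195982)  Y=(0.086887, 0.193345)  product (-0.063278, -0.039462)
  m=+5: Y*=(0.001721, -0.036712)  Y=(-0.245063, -0.186362)  product (-0.007264, 0.008676)
  m=+6: Y*=(-0.305663, -0.249482)  Y=(-0.184682, -0.028267)  product (0.049398, 0.054715)
  m=+7: Y*=(0.379162, -0.096237)  Y=(0.453066, -0.163538)  product (0.156047, -0.105609)
Accumulated sum (0.327137, 0.000000); after 4π/(2l+1) scaling, (0.274062, 0.000000) ⇒ P_7 = 0.274062

0.274062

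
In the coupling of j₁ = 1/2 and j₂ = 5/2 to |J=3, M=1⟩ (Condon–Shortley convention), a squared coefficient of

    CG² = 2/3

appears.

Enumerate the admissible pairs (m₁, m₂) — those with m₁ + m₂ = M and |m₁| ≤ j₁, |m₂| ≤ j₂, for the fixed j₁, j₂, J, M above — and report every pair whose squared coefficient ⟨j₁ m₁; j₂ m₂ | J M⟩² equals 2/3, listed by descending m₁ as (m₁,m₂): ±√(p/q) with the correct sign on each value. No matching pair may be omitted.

Admissible pairs with m₁+m₂ = M = 1: (-1/2,3/2), (1/2,1/2)
  (m₁,m₂)=(1/2,1/2): CG² = 2/3, CG = +√(2/3)   ← matches the target
  (m₁,m₂)=(-1/2,3/2): CG² = 1/3, CG = +√(1/3)
Pairs with CG² = 2/3: (1/2,1/2): +√(2/3)

(1/2,1/2): +√(2/3)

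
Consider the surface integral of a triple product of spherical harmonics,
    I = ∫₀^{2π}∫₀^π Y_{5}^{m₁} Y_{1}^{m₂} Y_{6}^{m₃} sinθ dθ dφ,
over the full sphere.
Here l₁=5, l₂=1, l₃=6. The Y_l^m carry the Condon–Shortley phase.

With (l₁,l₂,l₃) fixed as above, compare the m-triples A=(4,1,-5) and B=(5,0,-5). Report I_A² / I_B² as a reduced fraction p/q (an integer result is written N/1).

Same 5,1,6: normalisation and zero-m 3j drop out of the ratio.
A: Δ: 0! 10! 2! / 13! → 1/858; sum: t=0:+1/725760 = 1/725760; 3j²(5 1 6; 4 1 -5) = Δ·Π!·Σ² = 5/78  (sign -1)
B: Δ: 0! 10! 2! / 13! → 1/858; sum: t=0:+1/3628800 = 1/3628800; 3j²(5 1 6; 5 0 -5) = Δ·Π!·Σ² = 1/78  (sign -1)
I_A²/I_B² = (5/78)/(1/78) = 5/1

5/1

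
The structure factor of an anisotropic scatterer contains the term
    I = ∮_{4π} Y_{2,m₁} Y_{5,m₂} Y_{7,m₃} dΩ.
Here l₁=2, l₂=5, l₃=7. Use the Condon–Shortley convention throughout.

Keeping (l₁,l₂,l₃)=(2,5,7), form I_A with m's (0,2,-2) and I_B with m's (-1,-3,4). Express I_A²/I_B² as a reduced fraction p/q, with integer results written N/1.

Shared (l₁,l₂,l₃)=(2,5,7): N and (l;000)² cancel in I_A²/I_B².
A: Δ = 0!·4!·10!/15! = 1/15015; Racah Σ t=0..0: t=0:+1/120960 = 1/120960; ⇒ 3j(2 5 7; 0 2 -2)² = 24/1001, sgn -1
B: Δ = 0!·4!·10!/15! = 1/15015; Racah Σ t=0..0: t=0:+1/483840 = 1/483840; ⇒ 3j(2 5 7; -1 -3 4)² = 3/91, sgn -1
I_A²/I_B² = (24/1001)/(3/91) = 8/11

8/11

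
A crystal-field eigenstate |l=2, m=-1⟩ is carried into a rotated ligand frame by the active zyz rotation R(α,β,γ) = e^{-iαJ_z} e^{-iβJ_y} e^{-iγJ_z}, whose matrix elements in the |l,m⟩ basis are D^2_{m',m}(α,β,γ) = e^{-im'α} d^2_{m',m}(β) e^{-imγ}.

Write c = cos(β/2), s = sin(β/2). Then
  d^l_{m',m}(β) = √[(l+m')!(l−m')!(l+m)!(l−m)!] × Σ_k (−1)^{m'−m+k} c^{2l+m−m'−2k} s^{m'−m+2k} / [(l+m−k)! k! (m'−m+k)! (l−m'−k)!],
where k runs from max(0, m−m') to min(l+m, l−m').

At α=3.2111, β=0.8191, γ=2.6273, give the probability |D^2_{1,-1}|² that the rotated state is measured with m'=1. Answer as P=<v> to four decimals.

P=0.1407

First d^2_{1,-1}(β=0.8191), then the phase factors e^{-i(1)α} and e^{-i(-1)γ}:
Half-angle: c=0.917300, s=0.398197. N=√(6·1·1·6)=6.000000
Admissible k: 0..1 (factorial args all ≥0)
  k=0: (−1)^2·6.0000/(2)·0.9173^2·0.3982^2 = +0.400257
  k=1: (−1)^3·6.0000/(6)·0.9173^0·0.3982^4 = -0.025141
d^2_{1,-1}(0.8191) = +0.400257 -0.025141 = +0.375116
|D^2_{1,-1}|² = |d^2_{1,-1}(β)|² = (+0.375116)² = 0.140712 (the z-rotation phases have unit modulus)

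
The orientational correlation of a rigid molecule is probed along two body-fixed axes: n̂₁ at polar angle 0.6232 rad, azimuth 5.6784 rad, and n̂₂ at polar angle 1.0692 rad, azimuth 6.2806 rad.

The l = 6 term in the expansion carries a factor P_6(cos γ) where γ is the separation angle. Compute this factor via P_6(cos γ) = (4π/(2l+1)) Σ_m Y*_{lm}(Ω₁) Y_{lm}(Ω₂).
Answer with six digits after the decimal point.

Summing Y*_{l m}(θ₁,φ₁)·Y_{l m}(θ₂,φ₂) over m ∈ [−6, 6]; prefactor 4π/(2·6+1) = 0.966644:
  m=-6: Y*=-0.01687 + 0.00894j  Y=0.21949 + 0.00341j  product -0.00373 + 0.00190j
  m=-5: Y*=-0.09139 - 0.01080j  Y=0.41697 + 0.00539j  product -0.03805 - 0.00500j
  m=-4: Y*=-0.19419 - 0.17116j  Y=0.32540 + 0.00337j  product -0.06261 - 0.05635j
  m=-3: Y*=-0.10785 - 0.43403j  Y=-0.09646 - 0.00075j  product 0.01008 + 0.04195j
  m=-2: Y*=0.13640 - 0.36102j  Y=-0.34995 - 0.00181j  product -0.04839 + 0.12610j
  m=-1: Y*=-0.06967 + 0.04815j  Y=-0.02986 - 0.00008j  product 0.00208 - 0.00143j
  m=+0: Y*=-0.41299 + 0.00000j  Y=0.33647 + 0.00000j  product -0.13896 + 0.00000j
  m=+1: Y*=0.06967 + 0.04815j  Y=0.02986 - 0.00008j  product 0.00208 + 0.00143j
  m=+2: Y*=0.13640 + 0.36102j  Y=-0.34995 + 0.00181j  product -0.04839 - 0.12610j
  m=+3: Y*=0.10785 - 0.43403j  Y=0.09646 - 0.00075j  product 0.01008 - 0.04195j
  m=+4: Y*=-0.19419 + 0.17116j  Y=0.32540 - 0.00337j  product -0.06261 + 0.05635j
  m=+5: Y*=0.09139 - 0.01080j  Y=-0.41697 + 0.00539j  product -0.03805 + 0.00500j
  m=+6: Y*=-0.01687 - 0.00894j  Y=0.21949 - 0.00341j  product -0.00373 - 0.00190j
Accumulated sum -0.42020 - 0.00000j; after 4π/(2l+1) scaling, -0.40618 - 0.00000j ⇒ P_6 = -0.406179

-0.406179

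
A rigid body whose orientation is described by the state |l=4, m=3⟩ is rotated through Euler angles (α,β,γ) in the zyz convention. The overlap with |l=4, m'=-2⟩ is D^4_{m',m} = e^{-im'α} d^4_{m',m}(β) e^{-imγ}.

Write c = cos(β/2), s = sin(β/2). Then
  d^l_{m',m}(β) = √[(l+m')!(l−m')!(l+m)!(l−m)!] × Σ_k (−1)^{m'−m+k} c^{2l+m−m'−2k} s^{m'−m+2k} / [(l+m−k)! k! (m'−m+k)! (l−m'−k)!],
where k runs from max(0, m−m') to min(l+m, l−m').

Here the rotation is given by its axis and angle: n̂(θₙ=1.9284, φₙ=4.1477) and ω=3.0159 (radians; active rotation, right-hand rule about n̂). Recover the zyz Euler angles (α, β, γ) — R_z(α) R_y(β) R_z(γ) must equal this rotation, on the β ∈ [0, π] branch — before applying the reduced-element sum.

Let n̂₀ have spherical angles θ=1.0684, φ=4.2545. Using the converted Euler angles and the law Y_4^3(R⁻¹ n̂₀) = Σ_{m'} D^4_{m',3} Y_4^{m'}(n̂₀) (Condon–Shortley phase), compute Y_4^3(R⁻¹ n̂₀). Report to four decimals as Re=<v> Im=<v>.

Re=0.0461 Im=-0.0048

Axis–angle → zyz. n̂ = (sinθₙcosφₙ, sinθₙsinφₙ, cosθₙ) = (-0.501298, -0.791314, -0.350031), ω = 3.0159.
R = I cosω + sinω [n̂]ₓ + (1−cosω) n̂n̂ᵀ gives
  R = [-0.491493, +0.834120, +0.250354; +0.746359, +0.255306, +0.614627; +0.448756, +0.488940, -0.748035]
β = atan2(√(R₁₃²+R₂₃²), R₃₃) = 2.415892; α = atan2(R₂₃, R₁₃) mod 2π = 1.183989; γ = atan2(R₃₂, −R₃₁) mod 2π = 2.313367
Need the full column D^4_{m',3} for m'=−4..4 at α=1.1840, β=2.4159, γ=2.3134.
cos(β/2)=0.354940, sin(β/2)=0.934889
d^4_{-4,3}: single k=7 term ⇒ +0.626644;  D = -0.370877-0.505106i
d^4_{-3,3}: k∈[6..7] ⇒ +0.588801 -0.583553 = +0.005248;  D = -0.005089+0.001281i
d^4_{-2,3}: k∈[5..6] ⇒ +0.358469 -0.828971 = -0.470503;  D = +0.065779-0.465882i
d^4_{-1,3}: k∈[4..5] ⇒ +0.160391 -0.667638 = -0.507247;  D = -0.438405-0.255148i
d^4_{0,3}: k∈[3..4] ⇒ +0.054465 -0.377859 = -0.323394;  D = -0.256089+0.197489i
d^4_{1,3}: k∈[2..3] ⇒ +0.013871 -0.160391 = -0.146520;  D = +0.039097+0.141207i
d^4_{2,3}: k∈[1..2] ⇒ +0.002483 -0.051670 = -0.049188;  D = +0.048853+0.005727i
d^4_{3,3}: k∈[0..1] ⇒ +0.000252 -0.012233 = -0.011982;  D = +0.005781-0.010495i
d^4_{4,3}: single k=0 term ⇒ -0.001877;  D = -0.001181-0.001459i
Y_4^{m'}(θ=1.0684,φ=4.2545) and Σ D·Y over m':
  (-0.3709-0.5051i)·(-0.0673+0.2523i)  (-0.0051+0.0013i)·(+0.3979-0.0795i)  (+0.0658-0.4659i)·(-0.0975-0.1270i)  (-0.4384-0.2551i)·(+0.1215-0.2466i)  (-0.2561+0.1975i)·(-0.2194+0.0000i)  (+0.0391+0.1412i)·(-0.1215-0.2466i)  (+0.0489+0.0057i)·(-0.0975+0.1270i)  (+0.0058-0.0105i)·(-0.3979-0.0795i)  (-0.0012-0.0015i)·(-0.0673-0.2523i)
Y_4^3(R⁻¹ n̂) = +0.046058-0.004843i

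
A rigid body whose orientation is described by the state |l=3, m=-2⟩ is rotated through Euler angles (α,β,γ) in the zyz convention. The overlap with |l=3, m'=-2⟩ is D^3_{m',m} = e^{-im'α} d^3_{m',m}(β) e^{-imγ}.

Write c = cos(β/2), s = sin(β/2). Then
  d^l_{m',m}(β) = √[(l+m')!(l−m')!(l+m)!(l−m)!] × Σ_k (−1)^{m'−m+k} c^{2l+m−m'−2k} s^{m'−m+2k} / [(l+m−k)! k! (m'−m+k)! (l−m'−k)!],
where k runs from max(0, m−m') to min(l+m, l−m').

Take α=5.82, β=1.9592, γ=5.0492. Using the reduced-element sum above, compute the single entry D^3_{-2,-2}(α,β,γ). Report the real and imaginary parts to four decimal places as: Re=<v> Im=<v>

Re=0.2930 Im=-0.0757

First d^3_{-2,-2}(β=1.9592), then the phase factors e^{-i(-2)α} and e^{-i(-2)γ}:
Half-angle: c=0.557355, s=0.830274. N=√(1·120·1·120)=120.000000
k: max(0,(-2)−(-2))=0 … min(3+(-2),3−(-2))=1
  k=0: (−1)^0·120.0000/(120)·0.5574^6·0.8303^0 = +0.029977
  k=1: (−1)^1·120.0000/(24)·0.5574^4·0.8303^2 = -0.332614
d^3_{-2,-2}(1.9592) = +0.029977 -0.332614 = -0.302637
Phases: e^{-i·(-2)·5.8200}=+0.600739-0.799445i, e^{-i·(-2)·5.0492}=-0.781567-0.623821i ⇒ D=+0.293021-0.075679i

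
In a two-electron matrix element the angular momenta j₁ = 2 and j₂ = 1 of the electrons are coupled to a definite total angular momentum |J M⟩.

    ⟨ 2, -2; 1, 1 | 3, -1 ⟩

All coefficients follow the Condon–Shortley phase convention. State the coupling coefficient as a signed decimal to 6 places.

+0.258199  (= +√(1/15))

j₁+j₂−J=0  J+j₁−j₂=4  J−j₁+j₂=2  j₁+j₂+J+1=7
(j₁±m₁, j₂±m₂, J±M) = (0,4,2,0,2,4)
P² = 768/5
sum k=0..0:
  [0] +1/48 = 1/48
S = 1/48
C² = P²·S² = 1/15 ; C = +0.258199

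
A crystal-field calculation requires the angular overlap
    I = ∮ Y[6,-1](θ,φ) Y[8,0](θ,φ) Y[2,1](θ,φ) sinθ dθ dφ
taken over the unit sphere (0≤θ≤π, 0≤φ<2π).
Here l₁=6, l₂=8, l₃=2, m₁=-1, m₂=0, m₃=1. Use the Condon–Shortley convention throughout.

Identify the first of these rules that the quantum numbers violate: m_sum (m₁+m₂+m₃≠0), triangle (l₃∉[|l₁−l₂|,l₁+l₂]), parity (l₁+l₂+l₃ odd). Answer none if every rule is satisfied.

none

Σmᵢ = 0  ✓
l₃∈[|l₁−l₂|,l₁+l₂]=[2,14], have l₃=2  ✓
Σlᵢ = 16 ⇒ even  ✓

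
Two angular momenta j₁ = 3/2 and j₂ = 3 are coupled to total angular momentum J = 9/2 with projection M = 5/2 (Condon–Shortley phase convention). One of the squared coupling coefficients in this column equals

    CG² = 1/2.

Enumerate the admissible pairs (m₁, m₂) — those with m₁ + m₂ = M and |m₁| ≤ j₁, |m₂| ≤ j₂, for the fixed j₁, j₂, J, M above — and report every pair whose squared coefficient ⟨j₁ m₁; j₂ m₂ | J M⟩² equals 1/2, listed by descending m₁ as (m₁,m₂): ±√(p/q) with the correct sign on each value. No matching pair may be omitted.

Admissible pairs with m₁+m₂ = M = 5/2: (-1/2,3), (1/2,2), (3/2,1)
  (m₁,m₂)=(3/2,1): CG² = 5/12, CG = +√(5/12)
  (m₁,m₂)=(1/2,2): CG² = 1/2, CG = +√(1/2)   ← matches the target
  (m₁,m₂)=(-1/2,3): CG² = 1/12, CG = +√(1/12)
Pairs with CG² = 1/2: (1/2,2): +√(1/2)

(1/2,2): +√(1/2)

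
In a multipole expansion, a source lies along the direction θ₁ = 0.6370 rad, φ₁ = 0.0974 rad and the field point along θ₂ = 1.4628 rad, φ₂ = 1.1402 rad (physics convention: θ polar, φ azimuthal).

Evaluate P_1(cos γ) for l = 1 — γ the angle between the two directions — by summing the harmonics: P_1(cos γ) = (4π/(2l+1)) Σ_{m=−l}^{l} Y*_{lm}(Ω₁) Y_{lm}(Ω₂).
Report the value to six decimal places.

0.384558

Addition theorem: P_1(cos γ) = (4π/3) Σ_m Y*_{lm}(Ω₁) Y_{lm}(Ω₂), m = −1…1:
  [-1]  conj(Y_{1,-1})(Ω₁) = +0.204521+0.019984i ; Y_{1,-1}(Ω₂) = +0.143373-0.312127i ; Δ = +0.035560-0.060972i
  [+0]  conj(Y_{1,0})(Ω₁) = +0.392780-0.000000i ; Y_{1,0}(Ω₂) = +0.052665+0.000000i ; Δ = +0.020686+0.000000i
  [+1]  conj(Y_{1,1})(Ω₁) = -0.204521+0.019984i ; Y_{1,1}(Ω₂) = -0.143373-0.312127i ; Δ = +0.035560+0.060972i
Σ over m = +0.091806+0.000000i; ×(4π/3) → +0.384558+0.000000i. Real part: 0.384558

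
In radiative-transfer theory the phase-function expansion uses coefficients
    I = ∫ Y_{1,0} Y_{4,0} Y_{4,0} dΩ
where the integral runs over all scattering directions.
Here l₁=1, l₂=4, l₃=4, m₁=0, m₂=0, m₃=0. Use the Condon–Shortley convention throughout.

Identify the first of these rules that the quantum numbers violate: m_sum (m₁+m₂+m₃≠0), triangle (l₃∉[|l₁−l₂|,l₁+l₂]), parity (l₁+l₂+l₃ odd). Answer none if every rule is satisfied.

parity

Σmᵢ = 0  ✓
l₃∈[|l₁−l₂|,l₁+l₂]=[3,5], have l₃=4  ✓
Σlᵢ = 9 ⇒ odd  ✗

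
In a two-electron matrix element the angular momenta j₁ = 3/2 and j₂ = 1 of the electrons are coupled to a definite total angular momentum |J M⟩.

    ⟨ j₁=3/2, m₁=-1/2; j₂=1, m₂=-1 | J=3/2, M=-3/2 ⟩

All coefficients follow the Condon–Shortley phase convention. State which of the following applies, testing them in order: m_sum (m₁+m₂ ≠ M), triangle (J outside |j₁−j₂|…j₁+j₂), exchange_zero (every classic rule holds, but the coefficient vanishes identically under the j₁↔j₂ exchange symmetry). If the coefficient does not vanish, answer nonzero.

nonzero

m-sum: m₁+m₂ = -1/2+(-1) = -3/2, M = -3/2  ✓
triangle: |j₁−j₂| = 1/2 ≤ J = 3/2 ≤ j₁+j₂ = 5/2  ✓
exchange: j₁≠j₂ or m₁≠m₂ — the exchange symmetry imposes no constraint here
value check: CG = +√(2/5) = +0.632456 ≠ 0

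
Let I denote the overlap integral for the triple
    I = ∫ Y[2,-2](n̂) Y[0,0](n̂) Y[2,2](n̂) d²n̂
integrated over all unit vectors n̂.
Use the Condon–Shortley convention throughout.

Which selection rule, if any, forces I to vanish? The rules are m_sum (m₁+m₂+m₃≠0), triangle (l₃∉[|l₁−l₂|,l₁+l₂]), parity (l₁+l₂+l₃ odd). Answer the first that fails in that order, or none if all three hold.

Σmᵢ = 0  ✓
l₃∈[|l₁−l₂|,l₁+l₂]=[2,2], have l₃=2  ✓
Σlᵢ = 4 ⇒ even  ✓

none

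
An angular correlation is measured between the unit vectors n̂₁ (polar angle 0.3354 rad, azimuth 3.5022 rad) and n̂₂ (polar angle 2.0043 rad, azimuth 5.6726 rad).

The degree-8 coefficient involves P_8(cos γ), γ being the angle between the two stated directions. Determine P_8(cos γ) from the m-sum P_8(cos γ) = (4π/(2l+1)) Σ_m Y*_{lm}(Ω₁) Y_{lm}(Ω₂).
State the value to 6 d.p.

0.118135

Expand P_8 via completeness: Σ_{m} conj(Y_{8,m}) at Ω₁ times Y_{8,m} at Ω₂ —
  m=-8: Y*=-0.000069+0.000018i  Y=+0.040650-0.233594i  product +0.000001+0.000017i
  m=-7: Y*=+0.000664-0.000472i  Y=+0.186306+0.397499i  product +0.000311+0.000176i
  m=-6: Y*=-0.003309+0.004912i  Y=-0.300126-0.172606i  product +0.001841-0.000903i
  m=-5: Y*=+0.007083-0.029949i  Y=-0.073992+0.006578i  product -0.000327+0.002263i
  m=-4: Y*=+0.014992+0.116151i  Y=+0.274625-0.230963i  product +0.030944+0.028435i
  m=-3: Y*=-0.149537-0.281048i  Y=-0.026417+0.098920i  product +0.031752-0.007368i
  m=-2: Y*=+0.422713+0.371658i  Y=+0.105208+0.288554i  product -0.062770+0.161077i
  m=-1: Y*=-0.433117-0.163327i  Y=-0.137141-0.095970i  product +0.043724+0.063965i
  m=+0: Y*=-0.241987-0.000000i  Y=-0.284578+0.000000i  product +0.068864+0.000000i
  m=+1: Y*=+0.433117-0.163327i  Y=+0.137141-0.095970i  product +0.043724-0.063965i
  m=+2: Y*=+0.422713-0.371658i  Y=+0.105208-0.288554i  product -0.062770-0.161077i
  m=+3: Y*=+0.149537-0.281048i  Y=+0.026417+0.098920i  product +0.031752+0.007368i
  m=+4: Y*=+0.014992-0.116151i  Y=+0.274625+0.230963i  product +0.030944-0.028435i
  m=+5: Y*=-0.007083-0.029949i  Y=+0.073992+0.006578i  product -0.000327-0.002263i
  m=+6: Y*=-0.003309-0.004912i  Y=-0.300126+0.172606i  product +0.001841+0.000903i
  m=+7: Y*=-0.000664-0.000472i  Y=-0.186306+0.397499i  product +0.000311-0.000176i
  m=+8: Y*=-0.000069-0.000018i  Y=+0.040650+0.233594i  product +0.000001-0.000017i
Total Σ_m = +0.159815+0.000000i. Multiply by 0.739198: +0.118135+0.000000i. P_8(cos γ) = 0.118135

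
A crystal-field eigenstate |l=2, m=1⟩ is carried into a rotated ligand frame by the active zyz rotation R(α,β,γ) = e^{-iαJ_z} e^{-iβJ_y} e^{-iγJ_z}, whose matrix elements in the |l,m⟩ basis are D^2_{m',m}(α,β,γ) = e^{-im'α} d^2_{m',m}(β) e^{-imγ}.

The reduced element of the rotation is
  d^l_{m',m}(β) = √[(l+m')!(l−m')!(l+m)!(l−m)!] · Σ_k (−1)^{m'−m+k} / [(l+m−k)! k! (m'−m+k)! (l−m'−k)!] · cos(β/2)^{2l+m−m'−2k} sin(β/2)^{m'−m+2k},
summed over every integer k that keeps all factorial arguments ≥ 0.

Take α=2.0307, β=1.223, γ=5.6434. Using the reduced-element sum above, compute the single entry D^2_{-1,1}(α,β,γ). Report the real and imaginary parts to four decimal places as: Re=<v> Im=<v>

First d^2_{-1,1}(β=1.2230), then the phase factors e^{-i(-1)α} and e^{-i(1)γ}:
With c≡cos(β/2)=0.818788 and s≡sin(β/2)=0.574096, N=[1·6·6·1]^{1/2}=6.000000
k: max(0,(1)−(-1))=2 … min(2+(1),2−(-1))=3
  k=2: (−1)^0·6.0000/(2)·0.8188^2·0.5741^2 = +0.662878
  k=3: (−1)^1·6.0000/(6)·0.8188^0·0.5741^4 = -0.108627
d^2_{-1,1}(1.2230) = +0.662878 -0.108627 = +0.554250
Attach z-rotation phases: D = e^{-i(-1)(2.0307)}·(+0.554250)·e^{-i(1)(5.6434)} = -0.493874+0.251559i

Re=-0.4939 Im=0.2516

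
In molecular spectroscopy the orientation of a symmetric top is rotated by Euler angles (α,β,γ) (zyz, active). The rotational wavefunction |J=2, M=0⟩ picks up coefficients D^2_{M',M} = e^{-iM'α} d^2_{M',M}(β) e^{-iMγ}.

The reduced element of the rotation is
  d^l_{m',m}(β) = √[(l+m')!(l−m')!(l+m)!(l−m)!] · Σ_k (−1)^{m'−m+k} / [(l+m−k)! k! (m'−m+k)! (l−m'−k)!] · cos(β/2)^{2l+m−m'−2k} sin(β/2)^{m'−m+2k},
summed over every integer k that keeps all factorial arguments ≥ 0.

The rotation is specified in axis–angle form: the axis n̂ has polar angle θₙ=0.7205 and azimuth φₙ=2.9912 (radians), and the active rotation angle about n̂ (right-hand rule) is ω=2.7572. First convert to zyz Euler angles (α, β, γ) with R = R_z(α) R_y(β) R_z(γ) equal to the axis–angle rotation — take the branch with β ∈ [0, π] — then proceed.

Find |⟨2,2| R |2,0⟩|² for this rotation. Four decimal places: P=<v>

Axis–angle → zyz. n̂ = (sinθₙcosφₙ, sinθₙsinφₙ, cosθₙ) = (-0.652313, +0.098850, +0.751476), ω = 2.7572.
R = I cosω + sinω [n̂]ₓ + (1−cosω) n̂n̂ᵀ gives
  R = [-0.107052, -0.406057, -0.907556; +0.157544, -0.908197, +0.387760; -0.981692, -0.101470, +0.161196]
β = atan2(√(R₁₃²+R₂₃²), R₃₃) = 1.408894; α = atan2(R₂₃, R₁₃) mod 2π = 2.737811; γ = atan2(R₃₂, −R₃₁) mod 2π = 6.180189
D^2_{2,0}(2.7378,1.4089,6.1802) = e^{-i·2·2.7378}·d^2_{2,0}(1.4089)·e^{-i·0·6.1802}. Compute d first:
Half-angle: c=0.761970, s=0.647612. N=√(24·1·2·2)=9.797959
Admissible k: 0..0 (factorial args all ≥0)
  k=0: (−1)^2·9.7980/(4)·0.7620^2·0.6476^2 = +0.596460
d^2_{2,0}(1.4089) = +0.596460
|D^2_{2,0}|² = |d^2_{2,0}(β)|² = (+0.596460)² = 0.355765 (the z-rotation phases have unit modulus)

P=0.3558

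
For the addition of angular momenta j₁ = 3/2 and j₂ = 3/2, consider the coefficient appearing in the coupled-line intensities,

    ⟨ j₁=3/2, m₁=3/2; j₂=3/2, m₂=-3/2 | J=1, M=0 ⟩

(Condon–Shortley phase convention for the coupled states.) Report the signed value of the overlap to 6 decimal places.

+0.670820

j₁+j₂−J=2  J+j₁−j₂=1  J−j₁+j₂=1  j₁+j₂+J+1=5
(j₁±m₁, j₂±m₂, J±M) = (3,0,0,3,1,1)
P² = 9/5
sum k=0..0:
  [0] +1/2 = 1/2
S = 1/2
C² = P²·S² = 9/20 ; C = +0.670820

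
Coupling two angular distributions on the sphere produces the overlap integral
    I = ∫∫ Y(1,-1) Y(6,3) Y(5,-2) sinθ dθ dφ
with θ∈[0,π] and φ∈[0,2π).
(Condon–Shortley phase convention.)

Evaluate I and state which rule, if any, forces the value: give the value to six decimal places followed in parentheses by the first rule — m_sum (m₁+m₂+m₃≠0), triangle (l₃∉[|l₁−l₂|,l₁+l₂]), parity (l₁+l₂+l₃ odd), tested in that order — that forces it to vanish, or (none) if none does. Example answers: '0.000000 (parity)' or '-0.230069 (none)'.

-0.245154 (none)

m-sum 0 ✓  L=12 even ✓  5≤5≤7 ✓
Π(2lᵢ+1) = 3×13×11 = 429
triangle coeff Δ(1,6,5) = 1/858
Σ_t [1,1]: t=1:−1/14400 = -1/14400
(3j)²=6/143 [(1 6 5; 0 0 0)], sign=+1
Σ_t [2,2]: t=2:+1/60480 = 1/60480
(3j)²=6/143 [(1 6 5; -1 3 -2)], sign=-1
⇒ 4πI² = 108/143
I = (-1)√(108/143/(4π)) = -0.24515397
No selection rule forces the value: the integral is nonzero (none).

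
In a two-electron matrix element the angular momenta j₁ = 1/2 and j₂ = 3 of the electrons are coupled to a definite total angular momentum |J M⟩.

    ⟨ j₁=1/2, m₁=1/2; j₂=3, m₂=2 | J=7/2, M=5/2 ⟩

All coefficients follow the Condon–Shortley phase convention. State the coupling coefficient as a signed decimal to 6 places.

j₁+j₂−J=0  J+j₁−j₂=1  J−j₁+j₂=6  j₁+j₂+J+1=8
(j₁±m₁, j₂±m₂, J±M) = (1,0,5,1,6,1)
P² = 86400/7
sum k=0..0:
  [0] +1/120 = 1/120
S = 1/120
C² = P²·S² = 6/7 ; C = +0.925820

+√(6/7) ≈ +0.925820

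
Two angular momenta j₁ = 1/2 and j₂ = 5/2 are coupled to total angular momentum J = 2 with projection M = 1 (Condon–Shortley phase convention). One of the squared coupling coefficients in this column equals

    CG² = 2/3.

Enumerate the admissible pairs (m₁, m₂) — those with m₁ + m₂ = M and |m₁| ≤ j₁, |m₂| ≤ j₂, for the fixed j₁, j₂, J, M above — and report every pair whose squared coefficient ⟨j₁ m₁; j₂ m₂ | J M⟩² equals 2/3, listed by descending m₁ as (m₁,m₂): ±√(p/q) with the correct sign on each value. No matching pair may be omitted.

(-1/2,3/2): −√(2/3)

Admissible pairs with m₁+m₂ = M = 1: (-1/2,3/2), (1/2,1/2)
  (m₁,m₂)=(1/2,1/2): CG² = 1/3, CG = +√(1/3)
  (m₁,m₂)=(-1/2,3/2): CG² = 2/3, CG = −√(2/3)   ← matches the target
Pairs with CG² = 2/3: (-1/2,3/2): −√(2/3)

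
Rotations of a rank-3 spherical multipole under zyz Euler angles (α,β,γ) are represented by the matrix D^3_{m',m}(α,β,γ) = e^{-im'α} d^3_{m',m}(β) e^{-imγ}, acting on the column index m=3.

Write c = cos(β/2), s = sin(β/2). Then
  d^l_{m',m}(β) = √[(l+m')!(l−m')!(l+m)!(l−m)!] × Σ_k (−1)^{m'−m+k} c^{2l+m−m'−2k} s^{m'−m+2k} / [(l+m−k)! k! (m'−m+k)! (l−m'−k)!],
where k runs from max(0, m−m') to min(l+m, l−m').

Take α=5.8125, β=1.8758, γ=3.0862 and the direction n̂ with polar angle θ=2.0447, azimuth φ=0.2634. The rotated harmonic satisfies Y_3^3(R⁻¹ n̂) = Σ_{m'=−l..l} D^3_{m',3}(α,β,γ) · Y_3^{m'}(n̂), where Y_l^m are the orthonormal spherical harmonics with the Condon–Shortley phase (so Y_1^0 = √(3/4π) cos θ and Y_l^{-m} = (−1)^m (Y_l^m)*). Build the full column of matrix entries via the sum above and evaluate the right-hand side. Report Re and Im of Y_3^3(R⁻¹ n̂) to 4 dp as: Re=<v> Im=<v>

Re=-0.0908 Im=-0.0624

Need the full column D^3_{m',3} for m'=−3..3 at α=5.8125, β=1.8758, γ=3.0862.
cos(β/2)=0.591483, sin(β/2)=0.806318
d^3_{-3,3}: single k=6 term ⇒ +0.274813;  D = -0.087729+0.260434i
d^3_{-2,3}: single k=5 term ⇒ +0.493797;  D = -0.352713+0.345586i
d^3_{-1,3}: single k=4 term ⇒ +0.572736;  D = -0.546387+0.171720i
d^3_{0,3}: single k=3 term ⇒ +0.485132;  D = -0.478449-0.080248i
d^3_{1,3}: single k=2 term ⇒ +0.308195;  D = -0.247778-0.183276i
d^3_{2,3}: single k=1 term ⇒ +0.142985;  D = -0.063894-0.127916i
d^3_{3,3}: single k=0 term ⇒ +0.042821;  D = +0.000318-0.042819i
Y_3^{m'}(θ=2.0447,φ=0.2634) and Σ D·Y over m':
  (-0.0877+0.2604i)·(+0.2068-0.2088i)  (-0.3527+0.3456i)·(-0.3192+0.1857i)  (-0.5464+0.1717i)·(+0.0115-0.0031i)  (-0.4784-0.0802i)·(+0.3336+0.0000i)  (-0.2478-0.1833i)·(-0.0115-0.0031i)  (-0.0639-0.1279i)·(-0.3192-0.1857i)  (+0.0003-0.0428i)·(-0.2068-0.2088i)
Y_3^3(R⁻¹ n̂) = -0.090752-0.062358i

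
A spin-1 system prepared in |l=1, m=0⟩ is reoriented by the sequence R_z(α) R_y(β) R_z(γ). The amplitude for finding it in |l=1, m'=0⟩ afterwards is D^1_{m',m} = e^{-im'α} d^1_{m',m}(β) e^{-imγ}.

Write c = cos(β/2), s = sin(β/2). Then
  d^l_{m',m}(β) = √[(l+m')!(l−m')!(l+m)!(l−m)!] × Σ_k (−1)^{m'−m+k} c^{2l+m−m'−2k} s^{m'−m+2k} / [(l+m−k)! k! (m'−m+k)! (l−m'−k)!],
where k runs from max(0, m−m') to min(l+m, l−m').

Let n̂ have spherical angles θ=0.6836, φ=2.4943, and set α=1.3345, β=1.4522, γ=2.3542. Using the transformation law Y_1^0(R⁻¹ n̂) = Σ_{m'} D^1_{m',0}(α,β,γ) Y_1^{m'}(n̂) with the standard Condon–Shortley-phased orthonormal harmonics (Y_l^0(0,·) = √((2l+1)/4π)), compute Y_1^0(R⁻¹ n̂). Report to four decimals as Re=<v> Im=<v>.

Re=0.1672 Im=0.0000

Need the full column D^1_{m',0} for m'=−1..1 at α=1.3345, β=1.4522, γ=2.3542.
cos(β/2)=0.747770, sin(β/2)=0.663958
d^1_{-1,0}: single k=1 term ⇒ +0.702140;  D = +0.164373+0.682629i
d^1_{0,0}: k∈[0..1] ⇒ +0.559159 -0.440841 = +0.118319;  D = +0.118319+0.000000i
d^1_{1,0}: single k=0 term ⇒ -0.702140;  D = -0.164373+0.682629i
Y_1^{m'}(θ=0.6836,φ=2.4943) and Σ D·Y over m':
  (+0.1644+0.6826i)·(-0.1741-0.1316i)  (+0.1183+0.0000i)·(+0.3788+0.0000i)  (-0.1644+0.6826i)·(+0.1741-0.1316i)
Y_1^0(R⁻¹ n̂) = +0.167246+0.000000i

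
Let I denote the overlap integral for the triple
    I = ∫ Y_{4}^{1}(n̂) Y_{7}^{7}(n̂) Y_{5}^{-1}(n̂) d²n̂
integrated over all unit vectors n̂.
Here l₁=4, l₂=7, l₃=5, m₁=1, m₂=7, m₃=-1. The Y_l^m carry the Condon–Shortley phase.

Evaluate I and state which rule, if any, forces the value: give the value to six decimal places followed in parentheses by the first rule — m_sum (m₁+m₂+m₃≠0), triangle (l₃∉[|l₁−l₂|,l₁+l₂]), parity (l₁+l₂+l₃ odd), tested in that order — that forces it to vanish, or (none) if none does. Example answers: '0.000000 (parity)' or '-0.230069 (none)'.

0.000000 (m_sum)

Σmᵢ = 7 ≠ 0, so the φ-integral vanishes; I = 0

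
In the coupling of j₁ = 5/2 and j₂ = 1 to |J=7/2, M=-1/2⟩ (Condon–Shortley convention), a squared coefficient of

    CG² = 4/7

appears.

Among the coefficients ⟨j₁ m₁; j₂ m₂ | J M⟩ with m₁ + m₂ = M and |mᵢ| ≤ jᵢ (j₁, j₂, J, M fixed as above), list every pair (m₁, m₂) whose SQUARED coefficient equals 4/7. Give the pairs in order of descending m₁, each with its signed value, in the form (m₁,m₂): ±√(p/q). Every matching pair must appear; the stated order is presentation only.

(-1/2,0): +√(4/7)

Admissible pairs with m₁+m₂ = M = -1/2: (-3/2,1), (-1/2,0), (1/2,-1)
  (m₁,m₂)=(1/2,-1): CG² = 2/7, CG = +√(2/7)
  (m₁,m₂)=(-1/2,0): CG² = 4/7, CG = +√(4/7)   ← matches the target
  (m₁,m₂)=(-3/2,1): CG² = 1/7, CG = +√(1/7)
Pairs with CG² = 4/7: (-1/2,0): +√(4/7)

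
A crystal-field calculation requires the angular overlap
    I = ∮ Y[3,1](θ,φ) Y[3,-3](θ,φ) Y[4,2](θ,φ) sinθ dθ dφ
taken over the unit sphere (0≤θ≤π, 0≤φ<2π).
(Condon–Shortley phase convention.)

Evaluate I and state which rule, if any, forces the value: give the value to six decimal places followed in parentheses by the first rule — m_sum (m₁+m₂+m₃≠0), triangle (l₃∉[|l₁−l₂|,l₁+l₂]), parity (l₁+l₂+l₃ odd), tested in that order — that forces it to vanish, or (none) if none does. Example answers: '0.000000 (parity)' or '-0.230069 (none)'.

-0.188451 (none)

Checks pass: Σm=0; 10 even; l₃=4∈[0,6].
(2·3+1)(2·3+1)(2·4+1) = 441
Δ: 2! 4! 4! / 11! → 1/34650
sum: t=0:+1/72 t=1:−1/16 t=2:+1/72 = -5/144
3j²(3 3 4; 0 0 0) = Δ·Π!·Σ² = 2/77  (sign -1)
sum: t=0:+1/192 = 1/192
3j²(3 3 4; 1 -3 2) = Δ·Π!·Σ² = 3/77  (sign +1)
combine: 4πI² = 441·2/77·3/77 = 54/121
take √, sign -1: I = -0.18845135
No selection rule forces the value: the integral is nonzero (none).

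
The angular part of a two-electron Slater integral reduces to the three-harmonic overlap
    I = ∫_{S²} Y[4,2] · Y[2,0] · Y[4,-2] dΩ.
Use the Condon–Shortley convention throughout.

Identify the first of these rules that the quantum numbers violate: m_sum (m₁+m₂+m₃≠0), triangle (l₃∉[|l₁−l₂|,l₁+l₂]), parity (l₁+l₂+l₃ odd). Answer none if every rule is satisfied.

azimuthal sum: 2 + 0 − 2 = 0  ✓
2 ≤ 4 ≤ 6 (triangle on l)  ✓
L = 4 + 2 + 4 = 10 (even)  ✓

none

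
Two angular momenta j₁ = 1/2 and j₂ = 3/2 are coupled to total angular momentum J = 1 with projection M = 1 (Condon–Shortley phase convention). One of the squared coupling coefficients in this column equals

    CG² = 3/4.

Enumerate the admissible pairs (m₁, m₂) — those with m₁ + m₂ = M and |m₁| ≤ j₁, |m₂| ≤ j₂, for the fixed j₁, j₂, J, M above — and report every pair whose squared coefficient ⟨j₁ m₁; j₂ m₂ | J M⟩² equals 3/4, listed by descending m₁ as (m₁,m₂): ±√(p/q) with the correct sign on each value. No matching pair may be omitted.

Admissible pairs with m₁+m₂ = M = 1: (-1/2,3/2), (1/2,1/2)
  (m₁,m₂)=(1/2,1/2): CG² = 1/4, CG = +√(1/4)
  (m₁,m₂)=(-1/2,3/2): CG² = 3/4, CG = −√(3/4)   ← matches the target
Pairs with CG² = 3/4: (-1/2,3/2): −√(3/4)

(-1/2,3/2): −√(3/4)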